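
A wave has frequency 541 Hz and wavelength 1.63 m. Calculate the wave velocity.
v = fλ = 881.8 m/s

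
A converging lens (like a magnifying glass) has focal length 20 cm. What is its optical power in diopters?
P = 1/f = 5 D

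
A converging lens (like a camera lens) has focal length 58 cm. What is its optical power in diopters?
P = 1/f = 1.724 D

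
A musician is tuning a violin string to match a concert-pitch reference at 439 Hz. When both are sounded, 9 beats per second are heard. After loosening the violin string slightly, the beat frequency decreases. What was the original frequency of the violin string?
448 Hz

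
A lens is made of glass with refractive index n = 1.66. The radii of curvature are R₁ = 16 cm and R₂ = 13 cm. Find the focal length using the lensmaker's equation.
1/f = (n − 1)(1/R₁ − 1/R₂) → f = -105.1 cm (diverging lens)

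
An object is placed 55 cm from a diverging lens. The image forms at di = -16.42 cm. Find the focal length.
1/f = 1/do + 1/di → f = -23.41 cm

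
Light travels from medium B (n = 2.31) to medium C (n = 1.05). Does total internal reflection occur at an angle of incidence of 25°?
θc = arcsin(n₂/n₁) = 27.04°; 25° < θc, so no — the ray refracts.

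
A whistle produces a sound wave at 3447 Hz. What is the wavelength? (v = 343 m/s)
λ = v/f = 0.09951 m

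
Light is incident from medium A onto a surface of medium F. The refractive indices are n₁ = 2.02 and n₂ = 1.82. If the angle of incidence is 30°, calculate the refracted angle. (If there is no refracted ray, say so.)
sin θ₂ = (n₁/n₂)·sin θ₁ = 0.5549 → θ₂ = 33.71°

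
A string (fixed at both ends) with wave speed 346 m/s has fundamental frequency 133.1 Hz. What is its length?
L = v/(2f₁) = 1.3 m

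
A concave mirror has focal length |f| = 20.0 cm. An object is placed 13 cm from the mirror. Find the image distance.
f = +20.0 cm (concave); 1/di = 1/f − 1/do → di = -37.14 cm (virtual image, behind mirror)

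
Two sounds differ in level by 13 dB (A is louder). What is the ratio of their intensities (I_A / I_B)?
I_A/I_B = 10^(Δβ/10) = 19.95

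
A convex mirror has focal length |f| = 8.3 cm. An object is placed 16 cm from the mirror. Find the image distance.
f = −8.3 cm (convex); 1/di = 1/f − 1/do → di = -5.465 cm (virtual image, behind mirror)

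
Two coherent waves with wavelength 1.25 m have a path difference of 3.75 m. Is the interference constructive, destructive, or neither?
constructive — path difference = 3λ, a whole number of wavelengths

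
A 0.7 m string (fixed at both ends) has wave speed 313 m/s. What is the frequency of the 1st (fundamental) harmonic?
fₙ = nv/(2L) = 223.6 Hz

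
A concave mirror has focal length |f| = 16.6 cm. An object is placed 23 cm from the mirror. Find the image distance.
f = +16.6 cm (concave); 1/di = 1/f − 1/do → di = 59.66 cm (real image, in front of mirror)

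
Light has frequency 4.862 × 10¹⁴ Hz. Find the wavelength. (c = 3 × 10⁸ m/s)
λ = c/f = 617 nm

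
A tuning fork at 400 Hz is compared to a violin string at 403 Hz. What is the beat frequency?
3 Hz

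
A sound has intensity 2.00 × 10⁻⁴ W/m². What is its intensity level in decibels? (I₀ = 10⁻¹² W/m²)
β = 10·log₁₀(I/I₀) = 83.01 dB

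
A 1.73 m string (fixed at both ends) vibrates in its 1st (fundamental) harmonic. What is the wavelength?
λₙ = 2L/n = 3.46 m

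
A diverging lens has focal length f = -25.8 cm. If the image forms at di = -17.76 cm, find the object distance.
1/do = 1/f − 1/di → do = 56.99 cm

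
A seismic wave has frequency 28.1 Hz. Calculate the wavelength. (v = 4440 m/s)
λ = v/f = 158 m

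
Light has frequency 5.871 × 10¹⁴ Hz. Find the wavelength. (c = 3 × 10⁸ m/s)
λ = c/f = 511 nm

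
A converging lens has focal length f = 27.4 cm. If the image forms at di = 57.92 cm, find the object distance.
1/do = 1/f − 1/di → do = 52 cm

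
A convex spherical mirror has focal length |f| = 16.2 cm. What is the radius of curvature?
R = 2|f| = 32.4 cm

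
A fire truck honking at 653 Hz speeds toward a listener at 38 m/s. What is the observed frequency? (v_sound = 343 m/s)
f_obs = f·v/(v − v_s) = 734.4 Hz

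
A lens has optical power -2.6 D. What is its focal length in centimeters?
f = 1/P = -38.46 cm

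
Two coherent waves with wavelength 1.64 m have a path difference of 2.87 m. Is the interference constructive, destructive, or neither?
neither (partial) — path difference = 1.75λ, neither a whole number of wavelengths nor an odd multiple of λ/2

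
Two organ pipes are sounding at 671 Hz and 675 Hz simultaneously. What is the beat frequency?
4 Hz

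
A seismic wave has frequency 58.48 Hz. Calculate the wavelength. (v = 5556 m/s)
λ = v/f = 95.01 m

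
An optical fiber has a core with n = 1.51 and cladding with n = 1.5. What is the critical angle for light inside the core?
θc = arcsin(n_cladding/n_core) = 83.4°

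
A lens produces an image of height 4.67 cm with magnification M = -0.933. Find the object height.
ho = |hi|/|M| = 5.005 cm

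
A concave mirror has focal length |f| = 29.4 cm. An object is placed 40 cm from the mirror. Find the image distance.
f = +29.4 cm (concave); 1/di = 1/f − 1/do → di = 110.9 cm (real image, in front of mirror)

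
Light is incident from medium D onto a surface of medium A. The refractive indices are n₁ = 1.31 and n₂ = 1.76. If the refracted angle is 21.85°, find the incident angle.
sin θ₁ = (n₂/n₁)·sin θ₂ → θ₁ = 30°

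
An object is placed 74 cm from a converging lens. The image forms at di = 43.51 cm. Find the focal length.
1/f = 1/do + 1/di → f = 27.4 cm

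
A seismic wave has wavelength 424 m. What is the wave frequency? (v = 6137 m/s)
f = v/λ = 14.47 Hz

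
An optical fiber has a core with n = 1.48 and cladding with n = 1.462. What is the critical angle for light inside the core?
θc = arcsin(n_cladding/n_core) = 81.05°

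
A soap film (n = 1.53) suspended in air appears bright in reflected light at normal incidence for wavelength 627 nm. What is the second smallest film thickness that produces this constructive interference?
2nt = (m − ½)λ with m = 2 → t = (m − ½)λ/(2n) = 307.4 nm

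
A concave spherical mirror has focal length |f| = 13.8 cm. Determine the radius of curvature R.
R = 2|f| = 27.6 cm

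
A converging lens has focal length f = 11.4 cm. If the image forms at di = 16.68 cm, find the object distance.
1/do = 1/f − 1/di → do = 36.01 cm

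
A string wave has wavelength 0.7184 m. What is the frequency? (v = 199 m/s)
f = v/λ = 277 Hz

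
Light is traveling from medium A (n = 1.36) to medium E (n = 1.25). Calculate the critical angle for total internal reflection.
θc = arcsin(n₂/n₁) = 66.8°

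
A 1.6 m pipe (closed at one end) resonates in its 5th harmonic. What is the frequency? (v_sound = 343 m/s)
fₙ = nv/(4L) = 268 Hz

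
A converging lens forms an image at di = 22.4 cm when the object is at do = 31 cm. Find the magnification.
M = −di/do = -0.7226 (inverted image)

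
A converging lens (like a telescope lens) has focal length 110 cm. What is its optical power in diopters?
P = 1/f = 0.9091 D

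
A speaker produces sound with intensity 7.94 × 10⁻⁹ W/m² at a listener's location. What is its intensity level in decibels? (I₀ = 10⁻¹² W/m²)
β = 10·log₁₀(I/I₀) = 39 dB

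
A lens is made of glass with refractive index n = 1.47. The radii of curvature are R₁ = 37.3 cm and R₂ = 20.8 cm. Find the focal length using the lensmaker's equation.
1/f = (n − 1)(1/R₁ − 1/R₂) → f = -100 cm (diverging lens)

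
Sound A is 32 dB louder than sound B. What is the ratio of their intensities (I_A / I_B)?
I_A/I_B = 10^(Δβ/10) = 1585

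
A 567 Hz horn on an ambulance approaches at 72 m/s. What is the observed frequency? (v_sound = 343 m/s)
f_obs = f·v/(v − v_s) = 717.6 Hz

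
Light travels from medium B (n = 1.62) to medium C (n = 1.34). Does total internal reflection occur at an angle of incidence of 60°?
θc = arcsin(n₂/n₁) = 55.81°; 60° > θc, so yes — total internal reflection.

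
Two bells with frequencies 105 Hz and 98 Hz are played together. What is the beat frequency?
7 Hz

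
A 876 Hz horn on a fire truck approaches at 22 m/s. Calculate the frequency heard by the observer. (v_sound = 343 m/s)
f_obs = f·v/(v − v_s) = 936 Hz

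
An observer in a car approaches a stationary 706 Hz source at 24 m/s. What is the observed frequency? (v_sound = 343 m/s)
f_obs = f·(v + v_o)/v = 755.4 Hz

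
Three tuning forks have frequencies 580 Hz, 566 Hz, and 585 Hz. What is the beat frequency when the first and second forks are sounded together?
14 Hz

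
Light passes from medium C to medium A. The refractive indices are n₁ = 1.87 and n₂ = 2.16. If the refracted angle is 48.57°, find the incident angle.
sin θ₁ = (n₂/n₁)·sin θ₂ → θ₁ = 60°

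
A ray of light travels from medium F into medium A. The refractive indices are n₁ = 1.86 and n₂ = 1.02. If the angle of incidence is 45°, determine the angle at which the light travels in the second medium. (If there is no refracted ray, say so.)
sin θ₂ = (n₁/n₂)·sin θ₁ = 1.289 > 1, so there is no refracted ray — the light undergoes total internal reflection.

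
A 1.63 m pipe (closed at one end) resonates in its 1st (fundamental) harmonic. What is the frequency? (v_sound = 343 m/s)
fₙ = nv/(4L) = 52.61 Hz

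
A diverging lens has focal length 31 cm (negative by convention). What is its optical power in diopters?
P = 1/f = -3.226 D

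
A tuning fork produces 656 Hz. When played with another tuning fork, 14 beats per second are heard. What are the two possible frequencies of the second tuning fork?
f₂ = 656 ± 14 Hz → 670 Hz or 642 Hz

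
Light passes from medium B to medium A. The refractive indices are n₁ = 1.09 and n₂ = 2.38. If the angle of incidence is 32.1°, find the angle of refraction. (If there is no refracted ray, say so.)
sin θ₂ = (n₁/n₂)·sin θ₁ = 0.2434 → θ₂ = 14.09°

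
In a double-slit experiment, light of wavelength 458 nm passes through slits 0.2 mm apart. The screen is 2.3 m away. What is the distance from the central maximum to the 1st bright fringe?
y = mλL/d = 5.267 mm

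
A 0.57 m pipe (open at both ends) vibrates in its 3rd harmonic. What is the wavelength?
λₙ = 2L/n = 0.38 m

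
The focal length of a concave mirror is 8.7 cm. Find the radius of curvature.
R = 2|f| = 17.4 cm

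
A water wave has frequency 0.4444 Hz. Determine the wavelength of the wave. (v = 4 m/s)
λ = v/f = 9.001 m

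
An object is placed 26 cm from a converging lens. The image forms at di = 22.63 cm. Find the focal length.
1/f = 1/do + 1/di → f = 12.1 cm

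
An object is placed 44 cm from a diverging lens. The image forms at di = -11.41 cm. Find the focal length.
1/f = 1/do + 1/di → f = -15.4 cm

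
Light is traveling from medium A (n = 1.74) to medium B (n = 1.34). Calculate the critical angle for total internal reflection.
θc = arcsin(n₂/n₁) = 50.36°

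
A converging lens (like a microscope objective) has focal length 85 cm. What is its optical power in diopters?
P = 1/f = 1.176 D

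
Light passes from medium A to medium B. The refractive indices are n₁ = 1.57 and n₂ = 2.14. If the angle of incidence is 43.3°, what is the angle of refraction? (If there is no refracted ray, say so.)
sin θ₂ = (n₁/n₂)·sin θ₁ = 0.5031 → θ₂ = 30.21°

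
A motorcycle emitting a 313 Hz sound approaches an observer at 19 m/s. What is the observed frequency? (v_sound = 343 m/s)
f_obs = f·v/(v − v_s) = 331.4 Hz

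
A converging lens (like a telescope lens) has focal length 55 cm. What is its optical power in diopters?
P = 1/f = 1.818 D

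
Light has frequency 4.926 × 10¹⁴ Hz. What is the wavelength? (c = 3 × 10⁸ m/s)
λ = c/f = 609 nm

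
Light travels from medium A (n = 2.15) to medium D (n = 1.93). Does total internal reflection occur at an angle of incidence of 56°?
θc = arcsin(n₂/n₁) = 63.85°; 56° < θc, so no — the ray refracts.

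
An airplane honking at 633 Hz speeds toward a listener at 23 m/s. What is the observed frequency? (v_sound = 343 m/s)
f_obs = f·v/(v − v_s) = 678.5 Hz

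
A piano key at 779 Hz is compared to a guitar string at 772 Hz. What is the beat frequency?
7 Hz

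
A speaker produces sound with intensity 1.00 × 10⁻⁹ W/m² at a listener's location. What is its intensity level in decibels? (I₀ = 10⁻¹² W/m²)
β = 10·log₁₀(I/I₀) = 30 dB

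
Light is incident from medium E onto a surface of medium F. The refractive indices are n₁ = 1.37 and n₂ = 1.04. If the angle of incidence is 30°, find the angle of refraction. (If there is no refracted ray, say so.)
sin θ₂ = (n₁/n₂)·sin θ₁ = 0.6587 → θ₂ = 41.2°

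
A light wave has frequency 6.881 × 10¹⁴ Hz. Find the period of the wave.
T = 1/f = 1.453 × 10⁻¹⁵ s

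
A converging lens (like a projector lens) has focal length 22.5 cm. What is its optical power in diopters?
P = 1/f = 4.444 D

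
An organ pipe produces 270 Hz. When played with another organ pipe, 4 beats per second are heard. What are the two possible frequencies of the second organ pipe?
f₂ = 270 ± 4 Hz → 274 Hz or 266 Hz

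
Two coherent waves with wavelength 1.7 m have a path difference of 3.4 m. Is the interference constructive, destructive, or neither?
constructive — path difference = 2λ, a whole number of wavelengths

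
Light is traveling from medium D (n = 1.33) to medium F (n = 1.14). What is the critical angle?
θc = arcsin(n₂/n₁) = 59°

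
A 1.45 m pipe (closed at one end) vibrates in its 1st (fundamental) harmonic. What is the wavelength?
λₙ = 4L/n = 5.8 m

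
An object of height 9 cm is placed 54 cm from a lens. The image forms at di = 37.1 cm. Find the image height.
hi = (-di/do) × ho = -6.183 cm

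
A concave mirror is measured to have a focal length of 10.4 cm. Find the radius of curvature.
R = 2|f| = 20.8 cm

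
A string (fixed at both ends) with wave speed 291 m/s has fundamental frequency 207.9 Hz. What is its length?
L = v/(2f₁) = 0.6999 m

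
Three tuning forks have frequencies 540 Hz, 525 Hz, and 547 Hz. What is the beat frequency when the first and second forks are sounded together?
15 Hz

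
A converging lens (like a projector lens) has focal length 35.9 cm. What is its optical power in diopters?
P = 1/f = 2.786 D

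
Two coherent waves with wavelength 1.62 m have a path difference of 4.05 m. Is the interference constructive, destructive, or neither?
destructive — path difference = 2.5λ, an odd multiple of λ/2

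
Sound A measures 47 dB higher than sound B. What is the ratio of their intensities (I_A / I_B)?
I_A/I_B = 10^(Δβ/10) = 50120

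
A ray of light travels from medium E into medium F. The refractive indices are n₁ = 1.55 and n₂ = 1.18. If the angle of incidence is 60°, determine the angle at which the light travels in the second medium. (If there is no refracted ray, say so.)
sin θ₂ = (n₁/n₂)·sin θ₁ = 1.138 > 1, so there is no refracted ray — the light undergoes total internal reflection.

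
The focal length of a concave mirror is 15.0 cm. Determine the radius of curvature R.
R = 2|f| = 30 cm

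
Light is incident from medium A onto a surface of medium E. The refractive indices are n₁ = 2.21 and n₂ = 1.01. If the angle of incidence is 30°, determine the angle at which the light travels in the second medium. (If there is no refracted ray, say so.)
sin θ₂ = (n₁/n₂)·sin θ₁ = 1.094 > 1, so there is no refracted ray — the light undergoes total internal reflection.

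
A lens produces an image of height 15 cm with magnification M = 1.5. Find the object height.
ho = |hi|/|M| = 10 cm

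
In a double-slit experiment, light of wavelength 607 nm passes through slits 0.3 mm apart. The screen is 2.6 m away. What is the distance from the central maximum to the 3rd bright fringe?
y = mλL/d = 15.78 mm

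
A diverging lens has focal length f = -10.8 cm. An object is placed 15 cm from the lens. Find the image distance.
1/di = 1/f − 1/do → di = -6.279 cm (virtual image)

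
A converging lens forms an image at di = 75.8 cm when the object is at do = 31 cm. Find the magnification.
M = −di/do = -2.445 (inverted image)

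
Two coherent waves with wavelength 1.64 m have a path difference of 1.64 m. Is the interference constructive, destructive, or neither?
constructive — path difference = 1λ, a whole number of wavelengths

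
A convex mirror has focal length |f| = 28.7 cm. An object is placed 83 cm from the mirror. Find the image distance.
f = −28.7 cm (convex); 1/di = 1/f − 1/do → di = -21.33 cm (virtual image, behind mirror)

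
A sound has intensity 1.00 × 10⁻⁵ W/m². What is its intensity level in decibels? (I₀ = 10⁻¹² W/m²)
β = 10·log₁₀(I/I₀) = 70 dB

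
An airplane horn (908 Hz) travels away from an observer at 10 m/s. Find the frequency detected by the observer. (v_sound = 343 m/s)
f_obs = f·v/(v + v_s) = 882.3 Hz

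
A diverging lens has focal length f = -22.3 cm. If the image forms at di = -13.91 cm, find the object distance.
1/do = 1/f − 1/di → do = 36.97 cm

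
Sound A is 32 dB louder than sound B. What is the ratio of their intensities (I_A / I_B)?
I_A/I_B = 10^(Δβ/10) = 1585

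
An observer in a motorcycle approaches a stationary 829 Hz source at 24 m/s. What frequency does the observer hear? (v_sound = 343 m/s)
f_obs = f·(v + v_o)/v = 887 Hz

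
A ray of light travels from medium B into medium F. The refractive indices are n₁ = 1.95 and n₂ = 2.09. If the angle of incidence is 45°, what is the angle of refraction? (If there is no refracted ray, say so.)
sin θ₂ = (n₁/n₂)·sin θ₁ = 0.6597 → θ₂ = 41.28°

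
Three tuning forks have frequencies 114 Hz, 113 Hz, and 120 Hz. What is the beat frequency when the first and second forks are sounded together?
1 Hz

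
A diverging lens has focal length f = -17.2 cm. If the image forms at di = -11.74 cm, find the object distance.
1/do = 1/f − 1/di → do = 36.98 cm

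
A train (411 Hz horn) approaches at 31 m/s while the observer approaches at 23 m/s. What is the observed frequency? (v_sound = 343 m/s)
f_obs = f·(v + v_o)/(v − v_s) = 482.1 Hz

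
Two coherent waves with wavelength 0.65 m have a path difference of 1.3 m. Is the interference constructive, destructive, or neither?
constructive — path difference = 2λ, a whole number of wavelengths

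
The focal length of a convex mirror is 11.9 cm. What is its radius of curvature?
R = 2|f| = 23.8 cm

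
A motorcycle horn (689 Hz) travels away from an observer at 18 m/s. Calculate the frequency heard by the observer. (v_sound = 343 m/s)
f_obs = f·v/(v + v_s) = 654.6 Hz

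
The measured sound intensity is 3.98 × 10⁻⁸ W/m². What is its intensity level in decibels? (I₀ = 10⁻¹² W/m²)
β = 10·log₁₀(I/I₀) = 46 dB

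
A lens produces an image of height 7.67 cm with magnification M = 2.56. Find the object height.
ho = |hi|/|M| = 2.996 cm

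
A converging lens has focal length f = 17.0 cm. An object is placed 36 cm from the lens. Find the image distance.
1/di = 1/f − 1/do → di = 32.21 cm (real image)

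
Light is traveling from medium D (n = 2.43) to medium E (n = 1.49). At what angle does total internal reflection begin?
θc = arcsin(n₂/n₁) = 37.82°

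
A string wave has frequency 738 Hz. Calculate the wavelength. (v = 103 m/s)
λ = v/f = 0.1396 m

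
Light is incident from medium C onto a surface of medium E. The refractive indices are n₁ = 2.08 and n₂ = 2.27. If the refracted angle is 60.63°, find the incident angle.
sin θ₁ = (n₂/n₁)·sin θ₂ → θ₁ = 72°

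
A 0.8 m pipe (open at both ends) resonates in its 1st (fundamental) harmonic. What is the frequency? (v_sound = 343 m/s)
fₙ = nv/(2L) = 214.4 Hz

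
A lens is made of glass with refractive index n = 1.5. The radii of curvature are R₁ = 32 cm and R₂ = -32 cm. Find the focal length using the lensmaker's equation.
1/f = (n − 1)(1/R₁ − 1/R₂) → f = 32 cm (converging lens)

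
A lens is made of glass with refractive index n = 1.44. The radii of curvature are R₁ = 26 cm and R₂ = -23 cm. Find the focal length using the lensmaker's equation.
1/f = (n − 1)(1/R₁ − 1/R₂) → f = 27.74 cm (converging lens)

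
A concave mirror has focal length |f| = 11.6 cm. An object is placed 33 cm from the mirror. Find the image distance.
f = +11.6 cm (concave); 1/di = 1/f − 1/do → di = 17.89 cm (real image, in front of mirror)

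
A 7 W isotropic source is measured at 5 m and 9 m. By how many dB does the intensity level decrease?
Δβ = 20·log₁₀(r₂/r₁) = 5.105 dB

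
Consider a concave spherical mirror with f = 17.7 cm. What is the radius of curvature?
R = 2|f| = 35.4 cm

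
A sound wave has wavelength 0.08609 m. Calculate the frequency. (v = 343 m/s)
f = v/λ = 3984 Hz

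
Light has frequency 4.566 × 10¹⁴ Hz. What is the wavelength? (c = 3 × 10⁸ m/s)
λ = c/f = 657 nm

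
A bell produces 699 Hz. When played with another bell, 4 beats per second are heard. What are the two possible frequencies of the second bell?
f₂ = 699 ± 4 Hz → 703 Hz or 695 Hz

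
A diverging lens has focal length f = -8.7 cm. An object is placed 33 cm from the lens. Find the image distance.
1/di = 1/f − 1/do → di = -6.885 cm (virtual image)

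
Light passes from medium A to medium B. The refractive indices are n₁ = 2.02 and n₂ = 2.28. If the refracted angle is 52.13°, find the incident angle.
sin θ₁ = (n₂/n₁)·sin θ₂ → θ₁ = 63°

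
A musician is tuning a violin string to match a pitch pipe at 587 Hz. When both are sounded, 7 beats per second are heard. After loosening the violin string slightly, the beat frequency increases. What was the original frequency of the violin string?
580 Hz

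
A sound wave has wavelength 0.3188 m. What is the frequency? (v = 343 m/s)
f = v/λ = 1076 Hz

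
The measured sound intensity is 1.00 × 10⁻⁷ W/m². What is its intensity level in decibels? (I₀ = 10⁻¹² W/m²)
β = 10·log₁₀(I/I₀) = 50 dB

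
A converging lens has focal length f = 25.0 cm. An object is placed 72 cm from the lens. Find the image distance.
1/di = 1/f − 1/do → di = 38.3 cm (real image)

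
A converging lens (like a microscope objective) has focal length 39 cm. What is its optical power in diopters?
P = 1/f = 2.564 D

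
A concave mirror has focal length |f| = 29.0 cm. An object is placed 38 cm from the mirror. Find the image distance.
f = +29.0 cm (concave); 1/di = 1/f − 1/do → di = 122.4 cm (real image, in front of mirror)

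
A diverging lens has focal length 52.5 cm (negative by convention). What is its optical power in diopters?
P = 1/f = -1.905 D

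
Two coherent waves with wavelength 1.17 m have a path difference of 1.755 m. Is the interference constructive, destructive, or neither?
destructive — path difference = 1.5λ, an odd multiple of λ/2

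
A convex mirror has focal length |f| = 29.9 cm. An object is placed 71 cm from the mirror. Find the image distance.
f = −29.9 cm (convex); 1/di = 1/f − 1/do → di = -21.04 cm (virtual image, behind mirror)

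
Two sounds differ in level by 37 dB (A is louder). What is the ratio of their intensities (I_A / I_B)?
I_A/I_B = 10^(Δβ/10) = 5012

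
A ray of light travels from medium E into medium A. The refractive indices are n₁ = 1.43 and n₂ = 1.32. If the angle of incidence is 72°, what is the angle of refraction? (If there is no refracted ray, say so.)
sin θ₂ = (n₁/n₂)·sin θ₁ = 1.03 > 1, so there is no refracted ray — the light undergoes total internal reflection.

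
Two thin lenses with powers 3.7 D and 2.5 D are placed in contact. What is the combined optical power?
P_total = P₁ + P₂ = 6.2 D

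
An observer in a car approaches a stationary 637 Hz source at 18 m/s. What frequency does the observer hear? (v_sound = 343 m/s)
f_obs = f·(v + v_o)/v = 670.4 Hz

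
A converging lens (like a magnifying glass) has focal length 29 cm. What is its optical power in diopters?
P = 1/f = 3.448 D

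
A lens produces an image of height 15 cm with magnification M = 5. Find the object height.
ho = |hi|/|M| = 3 cm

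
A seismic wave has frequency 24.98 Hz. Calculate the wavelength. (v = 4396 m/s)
λ = v/f = 176 m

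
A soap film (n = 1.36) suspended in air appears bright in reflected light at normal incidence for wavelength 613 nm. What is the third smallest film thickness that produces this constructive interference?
2nt = (m − ½)λ with m = 3 → t = (m − ½)λ/(2n) = 563.4 nm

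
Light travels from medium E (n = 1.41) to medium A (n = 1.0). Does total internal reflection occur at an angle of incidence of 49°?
θc = arcsin(n₂/n₁) = 45.17°; 49° > θc, so yes — total internal reflection.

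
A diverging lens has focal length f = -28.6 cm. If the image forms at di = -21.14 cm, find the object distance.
1/do = 1/f − 1/di → do = 81.05 cm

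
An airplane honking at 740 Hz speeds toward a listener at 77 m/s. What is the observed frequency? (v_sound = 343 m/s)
f_obs = f·v/(v − v_s) = 954.2 Hz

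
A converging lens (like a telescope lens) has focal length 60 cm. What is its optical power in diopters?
P = 1/f = 1.667 D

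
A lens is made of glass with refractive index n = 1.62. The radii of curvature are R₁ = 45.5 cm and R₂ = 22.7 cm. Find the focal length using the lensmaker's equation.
1/f = (n − 1)(1/R₁ − 1/R₂) → f = -73.07 cm (diverging lens)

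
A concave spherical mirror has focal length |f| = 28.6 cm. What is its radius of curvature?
R = 2|f| = 57.2 cm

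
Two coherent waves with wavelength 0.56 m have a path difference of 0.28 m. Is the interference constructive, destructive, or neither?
destructive — path difference = 0.5λ, an odd multiple of λ/2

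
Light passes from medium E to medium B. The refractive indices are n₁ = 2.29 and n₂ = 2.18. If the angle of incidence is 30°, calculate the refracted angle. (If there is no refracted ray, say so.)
sin θ₂ = (n₁/n₂)·sin θ₁ = 0.5252 → θ₂ = 31.68°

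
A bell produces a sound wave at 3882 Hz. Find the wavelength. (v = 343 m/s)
λ = v/f = 0.08836 m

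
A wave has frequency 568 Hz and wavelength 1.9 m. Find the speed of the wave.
v = fλ = 1079 m/s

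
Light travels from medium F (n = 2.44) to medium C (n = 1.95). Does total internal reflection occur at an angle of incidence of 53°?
θc = arcsin(n₂/n₁) = 53.05°; 53° < θc, so no — the ray refracts.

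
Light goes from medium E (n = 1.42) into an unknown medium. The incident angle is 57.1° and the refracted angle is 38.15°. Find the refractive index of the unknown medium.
n₂ = n₁·sin θ₁ / sin θ₂ = 1.93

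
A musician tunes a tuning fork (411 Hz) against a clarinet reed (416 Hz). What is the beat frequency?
5 Hz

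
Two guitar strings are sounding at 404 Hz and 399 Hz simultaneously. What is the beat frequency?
5 Hz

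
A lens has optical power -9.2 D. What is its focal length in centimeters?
f = 1/P = -10.87 cm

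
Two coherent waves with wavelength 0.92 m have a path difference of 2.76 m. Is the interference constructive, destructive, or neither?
constructive — path difference = 3λ, a whole number of wavelengths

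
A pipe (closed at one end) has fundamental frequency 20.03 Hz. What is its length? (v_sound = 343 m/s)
L = v/(4f₁) = 4.281 m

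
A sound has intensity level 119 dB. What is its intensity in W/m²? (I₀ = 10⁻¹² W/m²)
I = I₀·10^(β/10) = 7.94 × 10⁻¹ W/m²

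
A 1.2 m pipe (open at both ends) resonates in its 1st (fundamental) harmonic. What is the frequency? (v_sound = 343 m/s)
fₙ = nv/(2L) = 142.9 Hz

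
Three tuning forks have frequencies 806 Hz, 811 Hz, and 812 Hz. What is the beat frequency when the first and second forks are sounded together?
5 Hz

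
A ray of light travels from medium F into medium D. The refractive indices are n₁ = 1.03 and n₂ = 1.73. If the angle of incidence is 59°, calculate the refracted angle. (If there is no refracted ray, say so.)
sin θ₂ = (n₁/n₂)·sin θ₁ = 0.5103 → θ₂ = 30.69°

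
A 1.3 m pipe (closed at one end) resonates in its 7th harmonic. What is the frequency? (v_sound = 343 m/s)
fₙ = nv/(4L) = 461.7 Hz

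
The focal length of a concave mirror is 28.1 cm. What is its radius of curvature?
R = 2|f| = 56.2 cm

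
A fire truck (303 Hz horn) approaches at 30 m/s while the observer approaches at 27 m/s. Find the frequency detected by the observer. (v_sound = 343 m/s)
f_obs = f·(v + v_o)/(v − v_s) = 358.2 Hz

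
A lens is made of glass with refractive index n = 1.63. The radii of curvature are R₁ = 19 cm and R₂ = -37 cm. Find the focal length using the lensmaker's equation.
1/f = (n − 1)(1/R₁ − 1/R₂) → f = 19.93 cm (converging lens)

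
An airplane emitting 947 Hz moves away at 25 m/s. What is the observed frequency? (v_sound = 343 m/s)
f_obs = f·v/(v + v_s) = 882.7 Hz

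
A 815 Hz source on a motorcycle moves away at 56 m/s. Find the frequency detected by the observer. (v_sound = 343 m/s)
f_obs = f·v/(v + v_s) = 700.6 Hz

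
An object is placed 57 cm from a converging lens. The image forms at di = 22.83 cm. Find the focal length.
1/f = 1/do + 1/di → f = 16.3 cm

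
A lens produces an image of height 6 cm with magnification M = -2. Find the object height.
ho = |hi|/|M| = 3 cm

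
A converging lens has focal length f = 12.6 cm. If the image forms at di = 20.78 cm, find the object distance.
1/do = 1/f − 1/di → do = 32.01 cm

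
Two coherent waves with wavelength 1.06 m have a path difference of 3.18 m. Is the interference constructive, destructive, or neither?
constructive — path difference = 3λ, a whole number of wavelengths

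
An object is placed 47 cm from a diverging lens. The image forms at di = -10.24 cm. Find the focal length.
1/f = 1/do + 1/di → f = -13.09 cm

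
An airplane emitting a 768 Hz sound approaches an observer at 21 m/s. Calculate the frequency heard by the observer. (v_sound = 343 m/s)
f_obs = f·v/(v − v_s) = 818.1 Hz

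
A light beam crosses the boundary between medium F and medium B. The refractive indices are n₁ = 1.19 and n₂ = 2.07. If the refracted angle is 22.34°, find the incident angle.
sin θ₁ = (n₂/n₁)·sin θ₂ → θ₁ = 41.39°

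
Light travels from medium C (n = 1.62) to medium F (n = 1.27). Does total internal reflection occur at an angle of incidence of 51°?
θc = arcsin(n₂/n₁) = 51.62°; 51° < θc, so no — the ray refracts.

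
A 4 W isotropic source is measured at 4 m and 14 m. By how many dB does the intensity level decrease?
Δβ = 20·log₁₀(r₂/r₁) = 10.88 dB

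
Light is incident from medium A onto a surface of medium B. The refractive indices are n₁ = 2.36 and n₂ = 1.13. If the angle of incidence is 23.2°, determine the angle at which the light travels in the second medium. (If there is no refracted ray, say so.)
sin θ₂ = (n₁/n₂)·sin θ₁ = 0.8227 → θ₂ = 55.36°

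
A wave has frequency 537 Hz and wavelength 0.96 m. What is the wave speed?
v = fλ = 515.5 m/s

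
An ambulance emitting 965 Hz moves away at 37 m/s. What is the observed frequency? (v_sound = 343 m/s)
f_obs = f·v/(v + v_s) = 871 Hz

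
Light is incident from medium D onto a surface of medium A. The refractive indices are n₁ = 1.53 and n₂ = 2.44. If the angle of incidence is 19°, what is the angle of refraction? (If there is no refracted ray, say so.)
sin θ₂ = (n₁/n₂)·sin θ₁ = 0.2041 → θ₂ = 11.78°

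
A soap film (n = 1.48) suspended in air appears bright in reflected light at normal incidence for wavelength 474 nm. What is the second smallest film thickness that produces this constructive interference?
2nt = (m − ½)λ with m = 2 → t = (m − ½)λ/(2n) = 240.2 nm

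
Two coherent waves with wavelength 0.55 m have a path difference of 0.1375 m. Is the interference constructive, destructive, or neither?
neither (partial) — path difference = 0.25λ, neither a whole number of wavelengths nor an odd multiple of λ/2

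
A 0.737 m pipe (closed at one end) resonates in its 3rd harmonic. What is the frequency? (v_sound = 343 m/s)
fₙ = nv/(4L) = 349.1 Hz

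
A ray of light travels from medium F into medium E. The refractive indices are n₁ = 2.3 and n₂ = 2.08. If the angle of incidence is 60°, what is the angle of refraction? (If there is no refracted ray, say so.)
sin θ₂ = (n₁/n₂)·sin θ₁ = 0.9576 → θ₂ = 73.26°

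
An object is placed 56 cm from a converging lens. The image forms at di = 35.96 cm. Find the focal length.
1/f = 1/do + 1/di → f = 21.9 cm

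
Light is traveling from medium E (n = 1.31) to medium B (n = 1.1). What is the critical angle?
θc = arcsin(n₂/n₁) = 57.11°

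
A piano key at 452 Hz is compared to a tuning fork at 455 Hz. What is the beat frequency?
3 Hz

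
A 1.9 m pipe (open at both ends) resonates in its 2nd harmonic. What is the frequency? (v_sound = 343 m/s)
fₙ = nv/(2L) = 180.5 Hz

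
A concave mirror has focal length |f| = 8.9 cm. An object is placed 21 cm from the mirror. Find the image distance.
f = +8.9 cm (concave); 1/di = 1/f − 1/do → di = 15.45 cm (real image, in front of mirror)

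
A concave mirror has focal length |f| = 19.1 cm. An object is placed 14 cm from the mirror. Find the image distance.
f = +19.1 cm (concave); 1/di = 1/f − 1/do → di = -52.43 cm (virtual image, behind mirror)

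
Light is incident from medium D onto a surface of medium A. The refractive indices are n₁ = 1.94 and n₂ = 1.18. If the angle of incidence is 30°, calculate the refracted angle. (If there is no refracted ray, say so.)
sin θ₂ = (n₁/n₂)·sin θ₁ = 0.822 → θ₂ = 55.29°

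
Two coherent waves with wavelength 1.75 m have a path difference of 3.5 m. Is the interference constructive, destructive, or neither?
constructive — path difference = 2λ, a whole number of wavelengths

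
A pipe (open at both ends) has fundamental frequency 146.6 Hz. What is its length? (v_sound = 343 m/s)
L = v/(2f₁) = 1.17 m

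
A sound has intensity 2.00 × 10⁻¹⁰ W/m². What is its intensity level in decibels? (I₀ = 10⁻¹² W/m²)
β = 10·log₁₀(I/I₀) = 23.01 dB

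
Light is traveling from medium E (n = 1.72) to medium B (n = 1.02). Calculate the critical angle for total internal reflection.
θc = arcsin(n₂/n₁) = 36.37°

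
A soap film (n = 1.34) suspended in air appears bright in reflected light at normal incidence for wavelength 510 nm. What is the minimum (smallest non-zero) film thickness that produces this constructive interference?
2nt = (m − ½)λ with m = 1 → t = (m − ½)λ/(2n) = 95.15 nm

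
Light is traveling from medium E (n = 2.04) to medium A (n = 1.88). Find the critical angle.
θc = arcsin(n₂/n₁) = 67.16°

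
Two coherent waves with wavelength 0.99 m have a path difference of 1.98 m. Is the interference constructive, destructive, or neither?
constructive — path difference = 2λ, a whole number of wavelengths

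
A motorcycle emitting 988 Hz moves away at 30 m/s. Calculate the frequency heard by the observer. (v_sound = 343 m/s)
f_obs = f·v/(v + v_s) = 908.5 Hz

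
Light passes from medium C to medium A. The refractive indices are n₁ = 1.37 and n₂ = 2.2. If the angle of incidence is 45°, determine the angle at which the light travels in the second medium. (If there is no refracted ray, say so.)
sin θ₂ = (n₁/n₂)·sin θ₁ = 0.4403 → θ₂ = 26.13°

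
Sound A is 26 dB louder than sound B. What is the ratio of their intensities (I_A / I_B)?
I_A/I_B = 10^(Δβ/10) = 398.1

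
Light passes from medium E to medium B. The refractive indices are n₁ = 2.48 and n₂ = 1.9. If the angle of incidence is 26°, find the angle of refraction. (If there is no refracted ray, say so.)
sin θ₂ = (n₁/n₂)·sin θ₁ = 0.5722 → θ₂ = 34.9°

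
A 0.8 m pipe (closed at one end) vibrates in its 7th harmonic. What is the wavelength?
λₙ = 4L/n = 0.4571 m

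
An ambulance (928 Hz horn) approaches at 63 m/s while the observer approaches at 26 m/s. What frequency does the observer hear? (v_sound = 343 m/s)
f_obs = f·(v + v_o)/(v − v_s) = 1223 Hz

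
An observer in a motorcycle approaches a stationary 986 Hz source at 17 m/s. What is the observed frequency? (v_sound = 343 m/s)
f_obs = f·(v + v_o)/v = 1035 Hz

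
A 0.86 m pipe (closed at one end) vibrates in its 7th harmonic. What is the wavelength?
λₙ = 4L/n = 0.4914 m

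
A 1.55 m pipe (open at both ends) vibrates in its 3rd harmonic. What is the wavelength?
λₙ = 2L/n = 1.033 m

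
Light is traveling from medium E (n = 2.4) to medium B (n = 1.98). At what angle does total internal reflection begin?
θc = arcsin(n₂/n₁) = 55.59°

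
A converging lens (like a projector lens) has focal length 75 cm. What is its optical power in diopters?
P = 1/f = 1.333 D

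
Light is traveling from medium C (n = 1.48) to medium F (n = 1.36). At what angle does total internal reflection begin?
θc = arcsin(n₂/n₁) = 66.77°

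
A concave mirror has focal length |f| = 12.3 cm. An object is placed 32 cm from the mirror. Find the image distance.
f = +12.3 cm (concave); 1/di = 1/f − 1/do → di = 19.98 cm (real image, in front of mirror)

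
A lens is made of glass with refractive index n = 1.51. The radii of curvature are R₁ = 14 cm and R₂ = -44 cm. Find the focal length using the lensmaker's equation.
1/f = (n − 1)(1/R₁ − 1/R₂) → f = 20.82 cm (converging lens)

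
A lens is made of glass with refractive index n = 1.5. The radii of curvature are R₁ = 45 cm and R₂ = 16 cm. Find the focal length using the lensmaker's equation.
1/f = (n − 1)(1/R₁ − 1/R₂) → f = -49.66 cm (diverging lens)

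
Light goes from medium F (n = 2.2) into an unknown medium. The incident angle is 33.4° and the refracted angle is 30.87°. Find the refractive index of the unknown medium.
n₂ = n₁·sin θ₁ / sin θ₂ = 2.36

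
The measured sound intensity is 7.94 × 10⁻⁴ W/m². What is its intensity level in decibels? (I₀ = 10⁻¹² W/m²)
β = 10·log₁₀(I/I₀) = 89 dB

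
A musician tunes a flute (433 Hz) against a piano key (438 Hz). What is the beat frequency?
5 Hz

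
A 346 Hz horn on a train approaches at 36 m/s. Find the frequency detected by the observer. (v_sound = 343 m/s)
f_obs = f·v/(v − v_s) = 386.6 Hz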